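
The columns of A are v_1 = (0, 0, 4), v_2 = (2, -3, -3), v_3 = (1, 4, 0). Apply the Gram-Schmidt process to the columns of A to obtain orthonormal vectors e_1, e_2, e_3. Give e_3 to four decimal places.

e_3 = (0.8321, 0.5547, 0.0000)

v_1 = (0, 0, 4); ‖v_1‖ = 4.0000, so e_1 = (0.0000, 0.0000, 1.0000).
e_1·v_2 = 0.0000·2 + 0.0000·(-3) + 1.0000·(-3) = -3.0000.
u_2 = v_2 + 3.0000·e_1 = (2.0000, -3.0000, 0.0000).
‖u_2‖ = 3.6056, so e_2 = (0.5547, -0.8321, 0.0000).
e_1·v_3 = 0.0000·1 + 0.0000·4 + 1.0000·0 = 0.0000; e_2·v_3 = 0.5547·1 + (-0.8321)·4 + 0.0000·0 = -2.7735.
u_3 = v_3 + 0.0000·e_1 + 2.7735·e_2 = (2.5385, 1.6923, 0.0000).
‖u_3‖ = 3.0509, so e_3 = (0.8321, 0.5547, 0.0000).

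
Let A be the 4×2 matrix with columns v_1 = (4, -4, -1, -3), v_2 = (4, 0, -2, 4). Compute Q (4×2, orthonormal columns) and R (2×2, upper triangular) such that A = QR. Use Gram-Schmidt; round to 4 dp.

v_1 = (4, -4, -1, -3); ‖v_1‖ = 6.4807, so q_1 = (0.6172, -0.6172, -0.1543, -0.4629).
q_1·v_2 = 0.6172·4 + (-0.6172)·0 + (-0.1543)·(-2) + (-0.4629)·4 = 0.9258.
u_2 = v_2 − 0.9258·q_1 = (3.4286, 0.5714, -1.8571, 4.4286).
‖u_2‖ = 5.9281, so q_2 = (0.5784, 0.0964, -0.3133, 0.7470).

Q = [[0.6172, 0.5784], [-0.6172, 0.0964], [-0.1543, -0.3133], [-0.4629, 0.7470]], R = [[6.4807, 0.9258], [0.0000, 5.9281]]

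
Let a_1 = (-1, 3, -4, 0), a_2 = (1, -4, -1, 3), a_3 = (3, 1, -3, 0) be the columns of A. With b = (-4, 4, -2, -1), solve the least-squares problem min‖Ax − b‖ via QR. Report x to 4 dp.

e_1 = a_1/‖a_1‖ = (-1, 3, -4, 0)/5.0990 = (-0.1961, 0.5883, -0.7845, 0.0000).
r_{12} = e_1·a_2 = -1.7650.
u_2 = a_2 + 1.7650·e_1 = (0.6538, -2.9615, -2.3846, 3.0000).
‖u_2‖ = 4.8872, so e_2 = (0.1338, -0.6060, -0.4879, 0.6138).
r_{13} = e_1·a_3 = 2.3534; r_{23} = e_2·a_3 = 1.2592.
u_3 = a_3 − 2.3534·e_1 − 1.2592·e_2 = (3.2931, 0.3784, -0.5395, -0.7729).
‖u_3‖ = 3.4462, so e_3 = (0.9556, 0.1098, -0.1565, -0.2243).
Qᵀb = (4.7068, -2.5971, -2.8457).
Back-substitute: x_3 = -2.8457/3.4462 = -0.8258.
x_2 = (-2.5971 − 1.2592·(-0.8258))/4.8872 = -0.3186.
x_1 = (4.7068 + 1.7650·(-0.3186) − 2.3534·(-0.8258))/5.0990 = 1.1939.

x = (1.1939, -0.3186, -0.8258)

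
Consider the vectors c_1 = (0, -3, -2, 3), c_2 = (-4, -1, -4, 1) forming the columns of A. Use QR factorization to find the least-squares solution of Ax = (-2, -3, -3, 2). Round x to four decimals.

x = (0.6594, 0.4638)

q_1 = c_1/‖c_1‖ = (0, -3, -2, 3)/4.6904 = (0.0000, -0.6396, -0.4264, 0.6396).
r_{12} = q_1·c_2 = 2.9848.
u_2 = c_2 − 2.9848·q_1 = (-4.0000, 0.9091, -2.7273, -0.9091).
‖u_2‖ = 5.0091, so q_2 = (-0.7985, 0.1815, -0.5445, -0.1815).
Qᵀb = (4.4772, 2.3231).
Back-substitute: x_2 = 2.3231/5.0091 = 0.4638.
x_1 = (4.4772 − 2.9848·0.4638)/4.6904 = 0.6594.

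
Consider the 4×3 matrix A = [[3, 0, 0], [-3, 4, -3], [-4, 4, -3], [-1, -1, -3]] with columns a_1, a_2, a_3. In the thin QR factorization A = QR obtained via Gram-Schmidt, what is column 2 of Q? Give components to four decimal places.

e_2 = (0.6634, 0.4832, 0.2621, -0.5078)

e_1 = a_1/‖a_1‖ = (3, -3, -4, -1)/5.9161 = (0.5071, -0.5071, -0.6761, -0.1690).
r_{12} = e_1·a_2 = -4.5638.
u_2 = a_2 + 4.5638·e_1 = (2.3143, 1.6857, 0.9143, -1.7714).
‖u_2‖ = 3.4888, so e_2 = (0.6634, 0.4832, 0.2621, -0.5078).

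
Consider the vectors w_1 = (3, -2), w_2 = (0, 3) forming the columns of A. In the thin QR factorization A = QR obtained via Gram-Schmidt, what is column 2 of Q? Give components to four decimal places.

e_2 = (0.5547, 0.8321)

e_1 = w_1/‖w_1‖ = (3, -2)/3.6056 = (0.8321, -0.5547).
r_{12} = e_1·w_2 = -1.6641.
u_2 = w_2 + 1.6641·e_1 = (1.3846, 2.0769).
‖u_2‖ = 2.4962, so e_2 = (0.5547, 0.8321).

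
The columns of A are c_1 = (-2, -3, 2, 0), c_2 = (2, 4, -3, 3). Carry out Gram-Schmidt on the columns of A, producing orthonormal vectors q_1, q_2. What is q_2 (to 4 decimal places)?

c_1 = (-2, -3, 2, 0); ‖c_1‖ = 4.1231, so q_1 = (-0.4851, -0.7276, 0.4851, 0.0000).
q_1·c_2 = (-0.4851)·2 + (-0.7276)·4 + 0.4851·(-3) + 0.0000·3 = -5.3358.
u_2 = c_2 + 5.3358·q_1 = (-0.5882, 0.1176, -0.4118, 3.0000).
‖u_2‖ = 3.0870, so q_2 = (-0.1906, 0.0381, -0.1334, 0.9718).

q_2 = (-0.1906, 0.0381, -0.1334, 0.9718)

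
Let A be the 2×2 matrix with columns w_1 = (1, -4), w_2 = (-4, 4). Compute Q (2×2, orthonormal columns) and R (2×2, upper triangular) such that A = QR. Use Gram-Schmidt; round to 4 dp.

w_1 = (1, -4); ‖w_1‖ = 4.1231, so q_1 = (0.2425, -0.9701).
q_1·w_2 = 0.2425·(-4) + (-0.9701)·4 = -4.8507.
u_2 = w_2 + 4.8507·q_1 = (-2.8235, -0.7059).
‖u_2‖ = 2.9104, so q_2 = (-0.9701, -0.2425).

Q = [[0.2425, -0.9701], [-0.9701, -0.2425]], R = [[4.1231, -4.8507], [0.0000, 2.9104]]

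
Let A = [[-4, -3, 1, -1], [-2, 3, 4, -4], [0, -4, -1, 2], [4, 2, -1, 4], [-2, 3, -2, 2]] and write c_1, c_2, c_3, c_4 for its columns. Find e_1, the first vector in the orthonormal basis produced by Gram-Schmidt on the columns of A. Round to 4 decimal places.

e_1 = (-0.6325, -0.3162, 0.0000, 0.6325, -0.3162)

c_1 = (-4, -2, 0, 4, -2); ‖c_1‖ = 6.3246, so e_1 = (-0.6325, -0.3162, 0.0000, 0.6325, -0.3162).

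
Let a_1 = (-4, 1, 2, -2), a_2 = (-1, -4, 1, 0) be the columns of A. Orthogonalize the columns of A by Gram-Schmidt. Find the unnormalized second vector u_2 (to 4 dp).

u_2 = (-0.6800, -4.0800, 0.8400, 0.1600)

a_1 = (-4, 1, 2, -2); ‖a_1‖ = 5.0000, so q_1 = (-0.8000, 0.2000, 0.4000, -0.4000).
q_1·a_2 = (-0.8000)·(-1) + 0.2000·(-4) + 0.4000·1 + (-0.4000)·0 = 0.4000.
u_2 = a_2 − 0.4000·q_1 = (-0.6800, -4.0800, 0.8400, 0.1600).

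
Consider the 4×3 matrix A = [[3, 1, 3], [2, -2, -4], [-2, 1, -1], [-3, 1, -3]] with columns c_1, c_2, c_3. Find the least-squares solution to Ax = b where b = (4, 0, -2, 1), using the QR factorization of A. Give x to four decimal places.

x = (1.1231, 1.8275, -0.4363)

c_1 = (3, 2, -2, -3); ‖c_1‖ = 5.0990, so e_1 = (0.5883, 0.3922, -0.3922, -0.5883).
e_1·c_2 = 0.5883·1 + 0.3922·(-2) + (-0.3922)·1 + (-0.5883)·1 = -1.1767.
u_2 = c_2 + 1.1767·e_1 = (1.6923, -1.5385, 0.5385, 0.3077).
‖u_2‖ = 2.3697, so e_2 = (0.7142, -0.6492, 0.2272, 0.1298).
e_1·c_3 = 0.5883·3 + 0.3922·(-4) + (-0.3922)·(-1) + (-0.5883)·(-3) = 2.3534; e_2·c_3 = 0.7142·3 + (-0.6492)·(-4) + 0.2272·(-1) + 0.1298·(-3) = 4.1226.
u_3 = c_3 − 2.3534·e_1 − 4.1226·e_2 = (-1.3288, -2.2466, -1.0137, -2.1507).
‖u_3‖ = 3.5307, so e_3 = (-0.3763, -0.6363, -0.2871, -0.6091).
Qᵀb = (2.5495, 2.5320, -1.5403).
Back-substitute: x_3 = -1.5403/3.5307 = -0.4363.
x_2 = (2.5320 − 4.1226·(-0.4363))/2.3697 = 1.8275.
x_1 = (2.5495 + 1.1767·1.8275 − 2.3534·(-0.4363))/5.0990 = 1.1231.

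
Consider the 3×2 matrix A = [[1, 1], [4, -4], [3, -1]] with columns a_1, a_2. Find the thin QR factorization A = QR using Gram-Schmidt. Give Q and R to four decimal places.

Q = [[0.1961, 0.7191], [0.7845, -0.5230], [0.5883, 0.4576]], R = [[5.0990, -3.5301], [0.0000, 2.3534]]

e_1 = a_1/‖a_1‖ = (1, 4, 3)/5.0990 = (0.1961, 0.7845, 0.5883).
r_{12} = e_1·a_2 = -3.5301.
u_2 = a_2 + 3.5301·e_1 = (1.6923, -1.2308, 1.0769).
‖u_2‖ = 2.3534, so e_2 = (0.7191, -0.5230, 0.4576).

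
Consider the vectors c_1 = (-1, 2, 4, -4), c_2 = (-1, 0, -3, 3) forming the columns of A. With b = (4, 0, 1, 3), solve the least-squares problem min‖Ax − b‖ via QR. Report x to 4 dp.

c_1 = (-1, 2, 4, -4); ‖c_1‖ = 6.0828, so q_1 = (-0.1644, 0.3288, 0.6576, -0.6576).
q_1·c_2 = (-0.1644)·(-1) + 0.3288·0 + 0.6576·(-3) + (-0.6576)·3 = -3.7812.
u_2 = c_2 + 3.7812·q_1 = (-1.6216, 1.2432, -0.5135, 0.5135).
‖u_2‖ = 2.1686, so q_2 = (-0.7478, 0.5733, -0.2368, 0.2368).
Qᵀb = (-1.9728, -2.5175).
Back-substitute: x_2 = -2.5175/2.1686 = -1.1609.
x_1 = (-1.9728 + 3.7812·(-1.1609))/6.0828 = -1.0460.

x = (-1.0460, -1.1609)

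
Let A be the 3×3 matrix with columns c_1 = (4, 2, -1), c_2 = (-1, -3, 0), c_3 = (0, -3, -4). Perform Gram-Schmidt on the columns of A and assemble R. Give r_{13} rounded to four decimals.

r_{13} = -0.4364

e_1 = c_1/‖c_1‖ = (4, 2, -1)/4.5826 = (0.8729, 0.4364, -0.2182).
r_{13} = e_1·c_3 = -0.4364.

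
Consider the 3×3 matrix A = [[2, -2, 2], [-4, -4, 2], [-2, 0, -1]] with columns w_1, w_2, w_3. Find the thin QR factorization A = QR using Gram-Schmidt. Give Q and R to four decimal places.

Q = [[0.4082, -0.8018, -0.4364], [-0.8165, -0.5345, 0.2182], [-0.4082, 0.2673, -0.8729]], R = [[4.8990, 2.4495, -0.4082], [0.0000, 3.7417, -2.9399], [0.0000, 0.0000, 0.4364]]

w_1 = (2, -4, -2); ‖w_1‖ = 4.8990, so q_1 = (0.4082, -0.8165, -0.4082).
q_1·w_2 = 0.4082·(-2) + (-0.8165)·(-4) + (-0.4082)·0 = 2.4495.
u_2 = w_2 − 2.4495·q_1 = (-3.0000, -2.0000, 1.0000).
‖u_2‖ = 3.7417, so q_2 = (-0.8018, -0.5345, 0.2673).
q_1·w_3 = 0.4082·2 + (-0.8165)·2 + (-0.4082)·(-1) = -0.4082; q_2·w_3 = (-0.8018)·2 + (-0.5345)·2 + 0.2673·(-1) = -2.9399.
u_3 = w_3 + 0.4082·q_1 + 2.9399·q_2 = (-0.1905, 0.0952, -0.3810).
‖u_3‖ = 0.4364, so q_3 = (-0.4364, 0.2182, -0.8729).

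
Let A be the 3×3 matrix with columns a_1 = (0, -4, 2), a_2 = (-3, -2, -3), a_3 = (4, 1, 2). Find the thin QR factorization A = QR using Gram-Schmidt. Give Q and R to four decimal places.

a_1 = (0, -4, 2); ‖a_1‖ = 4.4721, so q_1 = (0.0000, -0.8944, 0.4472).
q_1·a_2 = 0.0000·(-3) + (-0.8944)·(-2) + 0.4472·(-3) = 0.4472.
u_2 = a_2 − 0.4472·q_1 = (-3.0000, -1.6000, -3.2000).
‖u_2‖ = 4.6690, so q_2 = (-0.6425, -0.3427, -0.6854).
q_1·a_3 = 0.0000·4 + (-0.8944)·1 + 0.4472·2 = 0.0000; q_2·a_3 = (-0.6425)·4 + (-0.3427)·1 + (-0.6854)·2 = -4.2835.
u_3 = a_3 + 0.0000·q_1 + 4.2835·q_2 = (1.2477, -0.4679, -0.9358).
‖u_3‖ = 1.6283, so q_3 = (0.7663, -0.2873, -0.5747).

Q = [[0.0000, -0.6425, 0.7663], [-0.8944, -0.3427, -0.2873], [0.4472, -0.6854, -0.5747]], R = [[4.4721, 0.4472, 0.0000], [0.0000, 4.6690, -4.2835], [0.0000, 0.0000, 1.6283]]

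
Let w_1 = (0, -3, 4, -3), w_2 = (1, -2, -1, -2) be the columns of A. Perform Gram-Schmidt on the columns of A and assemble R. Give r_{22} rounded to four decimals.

r_{22} = 2.8491

w_1 = (0, -3, 4, -3); ‖w_1‖ = 5.8310, so q_1 = (0.0000, -0.5145, 0.6860, -0.5145).
q_1·w_2 = 0.0000·1 + (-0.5145)·(-2) + 0.6860·(-1) + (-0.5145)·(-2) = 1.3720.
u_2 = w_2 − 1.3720·q_1 = (1.0000, -1.2941, -1.9412, -1.2941).
r_{22} = ‖u_2‖ = 2.8491.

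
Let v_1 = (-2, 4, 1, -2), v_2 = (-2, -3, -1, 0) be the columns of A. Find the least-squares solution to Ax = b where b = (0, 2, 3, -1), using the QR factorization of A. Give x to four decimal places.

v_1 = (-2, 4, 1, -2); ‖v_1‖ = 5.0000, so q_1 = (-0.4000, 0.8000, 0.2000, -0.4000).
q_1·v_2 = (-0.4000)·(-2) + 0.8000·(-3) + 0.2000·(-1) + (-0.4000)·0 = -1.8000.
u_2 = v_2 + 1.8000·q_1 = (-2.7200, -1.5600, -0.6400, -0.7200).
‖u_2‖ = 3.2802, so q_2 = (-0.8292, -0.4756, -0.1951, -0.2195).
Qᵀb = (2.6000, -1.3170).
Back-substitute: x_2 = -1.3170/3.2802 = -0.4015.
x_1 = (2.6000 + 1.8000·(-0.4015))/5.0000 = 0.3755.

x = (0.3755, -0.4015)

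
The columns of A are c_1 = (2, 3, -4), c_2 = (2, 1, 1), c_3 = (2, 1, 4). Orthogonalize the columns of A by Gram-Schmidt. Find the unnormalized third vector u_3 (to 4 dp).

q_1 = c_1/‖c_1‖ = (2, 3, -4)/5.3852 = (0.3714, 0.5571, -0.7428).
r_{12} = q_1·c_2 = 0.5571.
u_2 = c_2 − 0.5571·q_1 = (1.7931, 0.6897, 1.4138).
‖u_2‖ = 2.3853, so q_2 = (0.7517, 0.2891, 0.5927).
r_{13} = q_1·c_3 = -1.6713; r_{23} = q_2·c_3 = 4.1634.
u_3 = c_3 + 1.6713·q_1 − 4.1634·q_2 = (-0.5091, 0.7273, 0.2909).

u_3 = (-0.5091, 0.7273, 0.2909)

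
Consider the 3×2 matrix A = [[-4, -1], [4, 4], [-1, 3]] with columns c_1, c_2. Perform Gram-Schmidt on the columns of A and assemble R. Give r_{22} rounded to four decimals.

r_{22} = 4.1524

c_1 = (-4, 4, -1); ‖c_1‖ = 5.7446, so e_1 = (-0.6963, 0.6963, -0.1741).
e_1·c_2 = (-0.6963)·(-1) + 0.6963·4 + (-0.1741)·3 = 2.9593.
u_2 = c_2 − 2.9593·e_1 = (1.0606, 1.9394, 3.5152).
r_{22} = ‖u_2‖ = 4.1524.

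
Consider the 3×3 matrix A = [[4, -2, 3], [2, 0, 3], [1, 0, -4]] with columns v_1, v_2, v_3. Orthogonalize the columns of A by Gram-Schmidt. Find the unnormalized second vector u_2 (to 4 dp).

u_2 = (-0.4762, 0.7619, 0.3810)

v_1 = (4, 2, 1); ‖v_1‖ = 4.5826, so q_1 = (0.8729, 0.4364, 0.2182).
q_1·v_2 = 0.8729·(-2) + 0.4364·0 + 0.2182·0 = -1.7457.
u_2 = v_2 + 1.7457·q_1 = (-0.4762, 0.7619, 0.3810).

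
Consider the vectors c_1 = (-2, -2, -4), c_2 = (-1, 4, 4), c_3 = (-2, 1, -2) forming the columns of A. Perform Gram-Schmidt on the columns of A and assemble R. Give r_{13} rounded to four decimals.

r_{13} = 2.0412

c_1 = (-2, -2, -4); ‖c_1‖ = 4.8990, so q_1 = (-0.4082, -0.4082, -0.8165).
r_{13} = q_1·c_3 = 2.0412.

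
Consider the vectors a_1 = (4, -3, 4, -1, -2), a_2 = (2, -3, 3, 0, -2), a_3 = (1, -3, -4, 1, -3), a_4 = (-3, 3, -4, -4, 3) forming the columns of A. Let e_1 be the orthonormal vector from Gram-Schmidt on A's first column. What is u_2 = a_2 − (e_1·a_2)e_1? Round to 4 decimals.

e_1 = a_1/‖a_1‖ = (4, -3, 4, -1, -2)/6.7823 = (0.5898, -0.4423, 0.5898, -0.1474, -0.2949).
r_{12} = e_1·a_2 = 4.8656.
u_2 = a_2 − 4.8656·e_1 = (-0.8696, -0.8478, 0.1304, 0.7174, -0.5652).

u_2 = (-0.8696, -0.8478, 0.1304, 0.7174, -0.5652)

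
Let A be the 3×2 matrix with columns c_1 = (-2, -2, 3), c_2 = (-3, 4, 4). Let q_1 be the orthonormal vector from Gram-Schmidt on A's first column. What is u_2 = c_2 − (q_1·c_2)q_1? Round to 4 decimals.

u_2 = (-1.8235, 5.1765, 2.2353)

q_1 = c_1/‖c_1‖ = (-2, -2, 3)/4.1231 = (-0.4851, -0.4851, 0.7276).
r_{12} = q_1·c_2 = 2.4254.
u_2 = c_2 − 2.4254·q_1 = (-1.8235, 5.1765, 2.2353).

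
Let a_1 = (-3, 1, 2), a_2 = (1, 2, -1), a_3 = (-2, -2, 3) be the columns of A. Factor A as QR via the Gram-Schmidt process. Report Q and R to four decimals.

a_1 = (-3, 1, 2); ‖a_1‖ = 3.7417, so q_1 = (-0.8018, 0.2673, 0.5345).
q_1·a_2 = (-0.8018)·1 + 0.2673·2 + 0.5345·(-1) = -0.8018.
u_2 = a_2 + 0.8018·q_1 = (0.3571, 2.2143, -0.5714).
‖u_2‖ = 2.3146, so q_2 = (0.1543, 0.9567, -0.2469).
q_1·a_3 = (-0.8018)·(-2) + 0.2673·(-2) + 0.5345·3 = 2.6726; q_2·a_3 = 0.1543·(-2) + 0.9567·(-2) + (-0.2469)·3 = -2.9626.
u_3 = a_3 − 2.6726·q_1 + 2.9626·q_2 = (0.6000, 0.1200, 0.8400).
‖u_3‖ = 1.0392, so q_3 = (0.5774, 0.1155, 0.8083).

Q = [[-0.8018, 0.1543, 0.5774], [0.2673, 0.9567, 0.1155], [0.5345, -0.2469, 0.8083]], R = [[3.7417, -0.8018, 2.6726], [0.0000, 2.3146, -2.9626], [0.0000, 0.0000, 1.0392]]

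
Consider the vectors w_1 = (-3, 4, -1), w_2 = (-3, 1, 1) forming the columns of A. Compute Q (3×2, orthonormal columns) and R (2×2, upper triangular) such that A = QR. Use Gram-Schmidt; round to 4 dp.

Q = [[-0.5883, -0.6912], [0.7845, -0.3621], [-0.1961, 0.6254]], R = [[5.0990, 2.3534], [0.0000, 2.3370]]

e_1 = w_1/‖w_1‖ = (-3, 4, -1)/5.0990 = (-0.5883, 0.7845, -0.1961).
r_{12} = e_1·w_2 = 2.3534.
u_2 = w_2 − 2.3534·e_1 = (-1.6154, -0.8462, 1.4615).
‖u_2‖ = 2.3370, so e_2 = (-0.6912, -0.3621, 0.6254).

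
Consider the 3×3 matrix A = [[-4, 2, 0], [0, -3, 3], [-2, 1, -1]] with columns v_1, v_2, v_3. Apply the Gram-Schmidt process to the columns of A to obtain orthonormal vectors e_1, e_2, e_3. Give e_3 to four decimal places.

e_3 = (0.4472, 0.0000, -0.8944)

e_1 = v_1/‖v_1‖ = (-4, 0, -2)/4.4721 = (-0.8944, 0.0000, -0.4472).
r_{12} = e_1·v_2 = -2.2361.
u_2 = v_2 + 2.2361·e_1 = (0.0000, -3.0000, 0.0000).
‖u_2‖ = 3.0000, so e_2 = (0.0000, -1.0000, 0.0000).
r_{13} = e_1·v_3 = 0.4472; r_{23} = e_2·v_3 = -3.0000.
u_3 = v_3 − 0.4472·e_1 + 3.0000·e_2 = (0.4000, 0.0000, -0.8000).
‖u_3‖ = 0.8944, so e_3 = (0.4472, 0.0000, -0.8944).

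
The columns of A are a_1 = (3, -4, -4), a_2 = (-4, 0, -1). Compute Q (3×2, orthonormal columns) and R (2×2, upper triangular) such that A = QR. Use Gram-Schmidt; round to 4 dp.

a_1 = (3, -4, -4); ‖a_1‖ = 6.4031, so q_1 = (0.4685, -0.6247, -0.6247).
q_1·a_2 = 0.4685·(-4) + (-0.6247)·0 + (-0.6247)·(-1) = -1.2494.
u_2 = a_2 + 1.2494·q_1 = (-3.4146, -0.7805, -1.7805).
‖u_2‖ = 3.9293, so q_2 = (-0.8690, -0.1986, -0.4531).

Q = [[0.4685, -0.8690], [-0.6247, -0.1986], [-0.6247, -0.4531]], R = [[6.4031, -1.2494], [0.0000, 3.9293]]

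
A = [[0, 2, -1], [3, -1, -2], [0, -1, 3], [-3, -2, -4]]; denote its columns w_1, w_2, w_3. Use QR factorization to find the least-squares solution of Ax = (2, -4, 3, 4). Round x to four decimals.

x = (-1.4167, 0.0000, 0.2500)

w_1 = (0, 3, 0, -3); ‖w_1‖ = 4.2426, so q_1 = (0.0000, 0.7071, 0.0000, -0.7071).
q_1·w_2 = 0.0000·2 + 0.7071·(-1) + 0.0000·(-1) + (-0.7071)·(-2) = 0.7071.
u_2 = w_2 − 0.7071·q_1 = (2.0000, -1.5000, -1.0000, -1.5000).
‖u_2‖ = 3.0822, so q_2 = (0.6489, -0.4867, -0.3244, -0.4867).
q_1·w_3 = 0.0000·(-1) + 0.7071·(-2) + 0.0000·3 + (-0.7071)·(-4) = 1.4142; q_2·w_3 = 0.6489·(-1) + (-0.4867)·(-2) + (-0.3244)·3 + (-0.4867)·(-4) = 1.2978.
u_3 = w_3 − 1.4142·q_1 − 1.2978·q_2 = (-1.8421, -2.3684, 3.4211, -2.3684).
‖u_3‖ = 5.1299, so q_3 = (-0.3591, -0.4617, 0.6669, -0.4617).
Qᵀb = (-5.6569, 0.3244, 1.2825).
Back-substitute: x_3 = 1.2825/5.1299 = 0.2500.
x_2 = (0.3244 − 1.2978·0.2500)/3.0822 = 0.0000.
x_1 = (-5.6569 − 0.7071·0.0000 − 1.4142·0.2500)/4.2426 = -1.4167.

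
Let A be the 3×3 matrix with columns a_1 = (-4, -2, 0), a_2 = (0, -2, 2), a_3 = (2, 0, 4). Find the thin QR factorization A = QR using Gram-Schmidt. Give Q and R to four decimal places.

Q = [[-0.8944, 0.2981, -0.3333], [-0.4472, -0.5963, 0.6667], [0.0000, 0.7454, 0.6667]], R = [[4.4721, 0.8944, -1.7889], [0.0000, 2.6833, 3.5777], [0.0000, 0.0000, 2.0000]]

a_1 = (-4, -2, 0); ‖a_1‖ = 4.4721, so e_1 = (-0.8944, -0.4472, 0.0000).
e_1·a_2 = (-0.8944)·0 + (-0.4472)·(-2) + 0.0000·2 = 0.8944.
u_2 = a_2 − 0.8944·e_1 = (0.8000, -1.6000, 2.0000).
‖u_2‖ = 2.6833, so e_2 = (0.2981, -0.5963, 0.7454).
e_1·a_3 = (-0.8944)·2 + (-0.4472)·0 + 0.0000·4 = -1.7889; e_2·a_3 = 0.2981·2 + (-0.5963)·0 + 0.7454·4 = 3.5777.
u_3 = a_3 + 1.7889·e_1 − 3.5777·e_2 = (-0.6667, 1.3333, 1.3333).
‖u_3‖ = 2.0000, so e_3 = (-0.3333, 0.6667, 0.6667).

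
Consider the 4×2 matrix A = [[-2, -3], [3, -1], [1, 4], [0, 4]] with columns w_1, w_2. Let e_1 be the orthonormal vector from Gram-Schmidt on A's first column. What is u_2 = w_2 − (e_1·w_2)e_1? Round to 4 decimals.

w_1 = (-2, 3, 1, 0); ‖w_1‖ = 3.7417, so e_1 = (-0.5345, 0.8018, 0.2673, 0.0000).
e_1·w_2 = (-0.5345)·(-3) + 0.8018·(-1) + 0.2673·4 + 0.0000·4 = 1.8708.
u_2 = w_2 − 1.8708·e_1 = (-2.0000, -2.5000, 3.5000, 4.0000).

u_2 = (-2.0000, -2.5000, 3.5000, 4.0000)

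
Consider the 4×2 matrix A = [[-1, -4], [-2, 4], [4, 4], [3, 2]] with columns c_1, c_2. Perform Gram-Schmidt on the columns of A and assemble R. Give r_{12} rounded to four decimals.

r_{12} = 3.2863

c_1 = (-1, -2, 4, 3); ‖c_1‖ = 5.4772, so q_1 = (-0.1826, -0.3651, 0.7303, 0.5477).
r_{12} = q_1·c_2 = 3.2863.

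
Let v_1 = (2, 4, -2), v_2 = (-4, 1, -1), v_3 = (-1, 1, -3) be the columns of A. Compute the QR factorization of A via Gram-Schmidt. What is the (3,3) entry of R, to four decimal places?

r_{33} = 2.0301

v_1 = (2, 4, -2); ‖v_1‖ = 4.8990, so q_1 = (0.4082, 0.8165, -0.4082).
q_1·v_2 = 0.4082·(-4) + 0.8165·1 + (-0.4082)·(-1) = -0.4082.
u_2 = v_2 + 0.4082·q_1 = (-3.8333, 1.3333, -1.1667).
‖u_2‖ = 4.2230, so q_2 = (-0.9077, 0.3157, -0.2763).
q_1·v_3 = 0.4082·(-1) + 0.8165·1 + (-0.4082)·(-3) = 1.6330; q_2·v_3 = (-0.9077)·(-1) + 0.3157·1 + (-0.2763)·(-3) = 2.0523.
u_3 = v_3 − 1.6330·q_1 − 2.0523·q_2 = (0.1963, -0.9813, -1.7664).
r_{33} = ‖u_3‖ = 2.0301.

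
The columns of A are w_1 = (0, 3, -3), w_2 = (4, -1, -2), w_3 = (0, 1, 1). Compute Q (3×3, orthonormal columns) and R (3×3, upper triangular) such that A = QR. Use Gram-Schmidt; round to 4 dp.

Q = [[0.0000, 0.8835, 0.4685], [0.7071, -0.3313, 0.6247], [-0.7071, -0.3313, 0.6247]], R = [[4.2426, 0.7071, 0.0000], [0.0000, 4.5277, -0.6626], [0.0000, 0.0000, 1.2494]]

e_1 = w_1/‖w_1‖ = (0, 3, -3)/4.2426 = (0.0000, 0.7071, -0.7071).
r_{12} = e_1·w_2 = 0.7071.
u_2 = w_2 − 0.7071·e_1 = (4.0000, -1.5000, -1.5000).
‖u_2‖ = 4.5277, so e_2 = (0.8835, -0.3313, -0.3313).
r_{13} = e_1·w_3 = 0.0000; r_{23} = e_2·w_3 = -0.6626.
u_3 = w_3 + 0.0000·e_1 + 0.6626·e_2 = (0.5854, 0.7805, 0.7805).
‖u_3‖ = 1.2494, so e_3 = (0.4685, 0.6247, 0.6247).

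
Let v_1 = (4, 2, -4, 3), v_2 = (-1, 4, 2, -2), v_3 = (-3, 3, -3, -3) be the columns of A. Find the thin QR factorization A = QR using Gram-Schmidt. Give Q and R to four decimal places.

e_1 = v_1/‖v_1‖ = (4, 2, -4, 3)/6.7082 = (0.5963, 0.2981, -0.5963, 0.4472).
r_{12} = e_1·v_2 = -1.4907.
u_2 = v_2 + 1.4907·e_1 = (-0.1111, 4.4444, 1.1111, -1.3333).
‖u_2‖ = 4.7726, so e_2 = (-0.0233, 0.9312, 0.2328, -0.2794).
r_{13} = e_1·v_3 = -0.4472; r_{23} = e_2·v_3 = 3.0033.
u_3 = v_3 + 0.4472·e_1 − 3.0033·e_2 = (-2.6634, 0.3366, -3.9659, -1.9610).
‖u_3‖ = 5.1750, so e_3 = (-0.5147, 0.0650, -0.7664, -0.3789).

Q = [[0.5963, -0.0233, -0.5147], [0.2981, 0.9312, 0.0650], [-0.5963, 0.2328, -0.7664], [0.4472, -0.2794, -0.3789]], R = [[6.7082, -1.4907, -0.4472], [0.0000, 4.7726, 3.0033], [0.0000, 0.0000, 5.1750]]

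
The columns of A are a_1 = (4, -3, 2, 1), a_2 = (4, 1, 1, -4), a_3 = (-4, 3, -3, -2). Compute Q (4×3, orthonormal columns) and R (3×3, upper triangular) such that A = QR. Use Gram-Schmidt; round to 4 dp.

a_1 = (4, -3, 2, 1); ‖a_1‖ = 5.4772, so e_1 = (0.7303, -0.5477, 0.3651, 0.1826).
e_1·a_2 = 0.7303·4 + (-0.5477)·1 + 0.3651·1 + 0.1826·(-4) = 2.0083.
u_2 = a_2 − 2.0083·e_1 = (2.5333, 2.1000, 0.2667, -4.3667).
‖u_2‖ = 5.4742, so e_2 = (0.4628, 0.3836, 0.0487, -0.7977).
e_1·a_3 = 0.7303·(-4) + (-0.5477)·3 + 0.3651·(-3) + 0.1826·(-2) = -6.0249; e_2·a_3 = 0.4628·(-4) + 0.3836·3 + 0.0487·(-3) + (-0.7977)·(-2) = 0.7490.
u_3 = a_3 + 6.0249·e_1 − 0.7490·e_2 = (0.0534, -0.5873, -0.8365, -0.3026).
‖u_3‖ = 1.0673, so e_3 = (0.0500, -0.5503, -0.7838, -0.2835).

Q = [[0.7303, 0.4628, 0.0500], [-0.5477, 0.3836, -0.5503], [0.3651, 0.0487, -0.7838], [0.1826, -0.7977, -0.2835]], R = [[5.4772, 2.0083, -6.0249], [0.0000, 5.4742, 0.7490], [0.0000, 0.0000, 1.0673]]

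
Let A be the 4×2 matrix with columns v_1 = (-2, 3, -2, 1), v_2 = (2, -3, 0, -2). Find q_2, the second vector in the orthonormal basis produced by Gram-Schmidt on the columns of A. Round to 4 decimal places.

q_2 = (0.1571, -0.2357, -0.7857, -0.5500)

v_1 = (-2, 3, -2, 1); ‖v_1‖ = 4.2426, so q_1 = (-0.4714, 0.7071, -0.4714, 0.2357).
q_1·v_2 = (-0.4714)·2 + 0.7071·(-3) + (-0.4714)·0 + 0.2357·(-2) = -3.5355.
u_2 = v_2 + 3.5355·q_1 = (0.3333, -0.5000, -1.6667, -1.1667).
‖u_2‖ = 2.1213, so q_2 = (0.1571, -0.2357, -0.7857, -0.5500).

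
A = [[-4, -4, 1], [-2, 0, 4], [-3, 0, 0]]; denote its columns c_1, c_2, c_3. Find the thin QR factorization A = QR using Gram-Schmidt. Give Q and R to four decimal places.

Q = [[-0.7428, -0.6695, 0.0000], [-0.3714, 0.4120, 0.8321], [-0.5571, 0.6180, -0.5547]], R = [[5.3852, 2.9711, -2.2283], [0.0000, 2.6781, 0.9785], [0.0000, 0.0000, 3.3282]]

q_1 = c_1/‖c_1‖ = (-4, -2, -3)/5.3852 = (-0.7428, -0.3714, -0.5571).
r_{12} = q_1·c_2 = 2.9711.
u_2 = c_2 − 2.9711·q_1 = (-1.7931, 1.1034, 1.6552).
‖u_2‖ = 2.6781, so q_2 = (-0.6695, 0.4120, 0.6180).
r_{13} = q_1·c_3 = -2.2283; r_{23} = q_2·c_3 = 0.9785.
u_3 = c_3 + 2.2283·q_1 − 0.9785·q_2 = (0.0000, 2.7692, -1.8462).
‖u_3‖ = 3.3282, so q_3 = (0.0000, 0.8321, -0.5547).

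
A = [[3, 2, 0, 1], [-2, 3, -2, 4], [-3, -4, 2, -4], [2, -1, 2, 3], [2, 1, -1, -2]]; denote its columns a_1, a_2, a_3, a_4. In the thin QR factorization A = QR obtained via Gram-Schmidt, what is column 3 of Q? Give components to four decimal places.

e_3 = (0.3699, 0.3318, 0.1305, 0.5929, -0.6201)

a_1 = (3, -2, -3, 2, 2); ‖a_1‖ = 5.4772, so e_1 = (0.5477, -0.3651, -0.5477, 0.3651, 0.3651).
e_1·a_2 = 0.5477·2 + (-0.3651)·3 + (-0.5477)·(-4) + 0.3651·(-1) + 0.3651·1 = 2.1909.
u_2 = a_2 − 2.1909·e_1 = (0.8000, 3.8000, -2.8000, -1.8000, 0.2000).
‖u_2‖ = 5.1186, so e_2 = (0.1563, 0.7424, -0.5470, -0.3517, 0.0391).
e_1·a_3 = 0.5477·0 + (-0.3651)·(-2) + (-0.5477)·2 + 0.3651·2 + 0.3651·(-1) = 0.0000; e_2·a_3 = 0.1563·0 + 0.7424·(-2) + (-0.5470)·2 + (-0.3517)·2 + 0.0391·(-1) = -3.3212.
u_3 = a_3 + 0.0000·e_1 + 3.3212·e_2 = (0.5191, 0.4656, 0.1832, 0.8321, -0.8702).
‖u_3‖ = 1.4034, so e_3 = (0.3699, 0.3318, 0.1305, 0.5929, -0.6201).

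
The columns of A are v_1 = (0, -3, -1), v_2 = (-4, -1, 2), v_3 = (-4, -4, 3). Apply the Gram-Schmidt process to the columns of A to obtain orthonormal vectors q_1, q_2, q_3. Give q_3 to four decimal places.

q_1 = v_1/‖v_1‖ = (0, -3, -1)/3.1623 = (0.0000, -0.9487, -0.3162).
r_{12} = q_1·v_2 = 0.3162.
u_2 = v_2 − 0.3162·q_1 = (-4.0000, -0.7000, 2.1000).
‖u_2‖ = 4.5717, so q_2 = (-0.8750, -0.1531, 0.4594).
r_{13} = q_1·v_3 = 2.8460; r_{23} = q_2·v_3 = 5.4904.
u_3 = v_3 − 2.8460·q_1 − 5.4904·q_2 = (0.8038, -0.4593, 1.3780).
‖u_3‖ = 1.6601, so q_3 = (0.4842, -0.2767, 0.8301).

q_3 = (0.4842, -0.2767, 0.8301)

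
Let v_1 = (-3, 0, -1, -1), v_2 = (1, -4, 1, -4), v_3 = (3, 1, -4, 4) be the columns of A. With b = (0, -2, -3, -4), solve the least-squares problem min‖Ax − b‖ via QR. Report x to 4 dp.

x = (1.1159, 0.9796, 0.5861)

v_1 = (-3, 0, -1, -1); ‖v_1‖ = 3.3166, so q_1 = (-0.9045, 0.0000, -0.3015, -0.3015).
q_1·v_2 = (-0.9045)·1 + 0.0000·(-4) + (-0.3015)·1 + (-0.3015)·(-4) = 0.0000.
u_2 = v_2 + 0.0000·q_1 = (1.0000, -4.0000, 1.0000, -4.0000).
‖u_2‖ = 5.8310, so q_2 = (0.1715, -0.6860, 0.1715, -0.6860).
q_1·v_3 = (-0.9045)·3 + 0.0000·1 + (-0.3015)·(-4) + (-0.3015)·4 = -2.7136; q_2·v_3 = 0.1715·3 + (-0.6860)·1 + 0.1715·(-4) + (-0.6860)·4 = -3.6015.
u_3 = v_3 + 2.7136·q_1 + 3.6015·q_2 = (1.1631, -1.4706, -4.2005, 0.7112).
‖u_3‖ = 4.6547, so q_3 = (0.2499, -0.3159, -0.9024, 0.1528).
Qᵀb = (2.1106, 3.6015, 2.7280).
Back-substitute: x_3 = 2.7280/4.6547 = 0.5861.
x_2 = (3.6015 + 3.6015·0.5861)/5.8310 = 0.9796.
x_1 = (2.1106 + 0.0000·0.9796 + 2.7136·0.5861)/3.3166 = 1.1159.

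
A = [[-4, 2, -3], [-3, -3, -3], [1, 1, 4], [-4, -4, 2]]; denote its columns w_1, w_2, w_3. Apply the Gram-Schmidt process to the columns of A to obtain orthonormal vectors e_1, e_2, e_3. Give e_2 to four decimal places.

e_1 = w_1/‖w_1‖ = (-4, -3, 1, -4)/6.4807 = (-0.6172, -0.4629, 0.1543, -0.6172).
r_{12} = e_1·w_2 = 2.7775.
u_2 = w_2 − 2.7775·e_1 = (3.7143, -1.7143, 0.5714, -2.2857).
‖u_2‖ = 4.7208, so e_2 = (0.7868, -0.3631, 0.1210, -0.4842).

e_2 = (0.7868, -0.3631, 0.1210, -0.4842)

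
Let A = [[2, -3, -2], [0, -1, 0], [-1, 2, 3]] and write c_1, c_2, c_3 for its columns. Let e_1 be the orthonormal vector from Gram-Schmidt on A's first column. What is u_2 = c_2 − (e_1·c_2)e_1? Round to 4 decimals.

u_2 = (0.2000, -1.0000, 0.4000)

c_1 = (2, 0, -1); ‖c_1‖ = 2.2361, so e_1 = (0.8944, 0.0000, -0.4472).
e_1·c_2 = 0.8944·(-3) + 0.0000·(-1) + (-0.4472)·2 = -3.5777.
u_2 = c_2 + 3.5777·e_1 = (0.2000, -1.0000, 0.4000).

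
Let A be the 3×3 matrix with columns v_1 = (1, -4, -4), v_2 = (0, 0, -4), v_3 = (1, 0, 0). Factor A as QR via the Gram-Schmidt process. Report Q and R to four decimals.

v_1 = (1, -4, -4); ‖v_1‖ = 5.7446, so q_1 = (0.1741, -0.6963, -0.6963).
q_1·v_2 = 0.1741·0 + (-0.6963)·0 + (-0.6963)·(-4) = 2.7852.
u_2 = v_2 − 2.7852·q_1 = (-0.4848, 1.9394, -2.0606).
‖u_2‖ = 2.8710, so q_2 = (-0.1689, 0.6755, -0.7177).
q_1·v_3 = 0.1741·1 + (-0.6963)·0 + (-0.6963)·0 = 0.1741; q_2·v_3 = (-0.1689)·1 + 0.6755·0 + (-0.7177)·0 = -0.1689.
u_3 = v_3 − 0.1741·q_1 + 0.1689·q_2 = (0.9412, 0.2353, 0.0000).
‖u_3‖ = 0.9701, so q_3 = (0.9701, 0.2425, 0.0000).

Q = [[0.1741, -0.1689, 0.9701], [-0.6963, 0.6755, 0.2425], [-0.6963, -0.7177, 0.0000]], R = [[5.7446, 2.7852, 0.1741], [0.0000, 2.8710, -0.1689], [0.0000, 0.0000, 0.9701]]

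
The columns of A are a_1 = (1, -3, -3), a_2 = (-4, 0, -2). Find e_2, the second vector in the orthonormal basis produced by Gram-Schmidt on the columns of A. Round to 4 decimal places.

a_1 = (1, -3, -3); ‖a_1‖ = 4.3589, so e_1 = (0.2294, -0.6882, -0.6882).
e_1·a_2 = 0.2294·(-4) + (-0.6882)·0 + (-0.6882)·(-2) = 0.4588.
u_2 = a_2 − 0.4588·e_1 = (-4.1053, 0.3158, -1.6842).
‖u_2‖ = 4.4485, so e_2 = (-0.9228, 0.0710, -0.3786).

e_2 = (-0.9228, 0.0710, -0.3786)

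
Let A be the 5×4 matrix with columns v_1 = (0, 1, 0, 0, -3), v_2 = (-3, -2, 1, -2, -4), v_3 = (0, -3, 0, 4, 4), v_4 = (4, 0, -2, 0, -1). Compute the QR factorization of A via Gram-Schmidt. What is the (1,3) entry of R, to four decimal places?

v_1 = (0, 1, 0, 0, -3); ‖v_1‖ = 3.1623, so e_1 = (0.0000, 0.3162, 0.0000, 0.0000, -0.9487).
r_{13} = e_1·v_3 = -4.7434.

r_{13} = -4.7434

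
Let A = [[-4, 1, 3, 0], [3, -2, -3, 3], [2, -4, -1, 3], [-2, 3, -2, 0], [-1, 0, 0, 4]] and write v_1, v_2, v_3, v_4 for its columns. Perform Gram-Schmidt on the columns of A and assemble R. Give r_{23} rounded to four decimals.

v_1 = (-4, 3, 2, -2, -1); ‖v_1‖ = 5.8310, so q_1 = (-0.6860, 0.5145, 0.3430, -0.3430, -0.1715).
q_1·v_2 = (-0.6860)·1 + 0.5145·(-2) + 0.3430·(-4) + (-0.3430)·3 + (-0.1715)·0 = -4.1160.
u_2 = v_2 + 4.1160·q_1 = (-1.8235, 0.1176, -2.5882, 1.5882, -0.7059).
‖u_2‖ = 3.6137, so q_2 = (-0.5046, 0.0326, -0.7162, 0.4395, -0.1953).
r_{23} = q_2·v_3 = -1.7743.

r_{23} = -1.7743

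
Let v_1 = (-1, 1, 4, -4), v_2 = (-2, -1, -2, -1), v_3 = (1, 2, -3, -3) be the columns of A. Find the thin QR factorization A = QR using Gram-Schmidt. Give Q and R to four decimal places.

Q = [[-0.1715, -0.6693, 0.4706], [0.1715, -0.2922, 0.5430], [0.6860, -0.5279, -0.5008], [-0.6860, -0.4336, -0.4827]], R = [[5.8310, -0.5145, 0.1715], [0.0000, 3.1201, 1.6308], [0.0000, 0.0000, 4.5068]]

q_1 = v_1/‖v_1‖ = (-1, 1, 4, -4)/5.8310 = (-0.1715, 0.1715, 0.6860, -0.6860).
r_{12} = q_1·v_2 = -0.5145.
u_2 = v_2 + 0.5145·q_1 = (-2.0882, -0.9118, -1.6471, -1.3529).
‖u_2‖ = 3.1201, so q_2 = (-0.6693, -0.2922, -0.5279, -0.4336).
r_{13} = q_1·v_3 = 0.1715; r_{23} = q_2·v_3 = 1.6308.
u_3 = v_3 − 0.1715·q_1 − 1.6308·q_2 = (2.1208, 2.4471, -2.2568, -2.1752).
‖u_3‖ = 4.5068, so q_3 = (0.4706, 0.5430, -0.5008, -0.4827).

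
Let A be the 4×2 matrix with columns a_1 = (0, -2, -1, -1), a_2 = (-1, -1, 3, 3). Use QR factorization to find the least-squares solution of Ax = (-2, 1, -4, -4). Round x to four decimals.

x = (0.2692, -1.0962)

a_1 = (0, -2, -1, -1); ‖a_1‖ = 2.4495, so e_1 = (0.0000, -0.8165, -0.4082, -0.4082).
e_1·a_2 = 0.0000·(-1) + (-0.8165)·(-1) + (-0.4082)·3 + (-0.4082)·3 = -1.6330.
u_2 = a_2 + 1.6330·e_1 = (-1.0000, -2.3333, 2.3333, 2.3333).
‖u_2‖ = 4.1633, so e_2 = (-0.2402, -0.5604, 0.5604, 0.5604).
Qᵀb = (2.4495, -4.5637).
Back-substitute: x_2 = -4.5637/4.1633 = -1.0962.
x_1 = (2.4495 + 1.6330·(-1.0962))/2.4495 = 0.2692.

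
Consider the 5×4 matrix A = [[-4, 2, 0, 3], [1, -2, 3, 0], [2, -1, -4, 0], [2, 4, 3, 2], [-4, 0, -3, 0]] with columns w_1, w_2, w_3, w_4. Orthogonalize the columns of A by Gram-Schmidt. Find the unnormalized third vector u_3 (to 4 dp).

w_1 = (-4, 1, 2, 2, -4); ‖w_1‖ = 6.4031, so e_1 = (-0.6247, 0.1562, 0.3123, 0.3123, -0.6247).
e_1·w_2 = (-0.6247)·2 + 0.1562·(-2) + 0.3123·(-1) + 0.3123·4 + (-0.6247)·0 = -0.6247.
u_2 = w_2 + 0.6247·e_1 = (1.6098, -1.9024, -0.8049, 4.1951, -0.3902).
‖u_2‖ = 4.9608, so e_2 = (0.3245, -0.3835, -0.1622, 0.8457, -0.0787).
e_1·w_3 = (-0.6247)·0 + 0.1562·3 + 0.3123·(-4) + 0.3123·3 + (-0.6247)·(-3) = 2.0303; e_2·w_3 = 0.3245·0 + (-0.3835)·3 + (-0.1622)·(-4) + 0.8457·3 + (-0.0787)·(-3) = 2.2715.
u_3 = w_3 − 2.0303·e_1 − 2.2715·e_2 = (0.5312, 3.5540, -4.2656, 0.4450, -1.5530).

u_3 = (0.5312, 3.5540, -4.2656, 0.4450, -1.5530)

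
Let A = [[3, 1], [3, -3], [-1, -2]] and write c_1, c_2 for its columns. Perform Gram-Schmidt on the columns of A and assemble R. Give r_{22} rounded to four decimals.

e_1 = c_1/‖c_1‖ = (3, 3, -1)/4.3589 = (0.6882, 0.6882, -0.2294).
r_{12} = e_1·c_2 = -0.9177.
u_2 = c_2 + 0.9177·e_1 = (1.6316, -2.3684, -2.2105).
r_{22} = ‖u_2‖ = 3.6274.

r_{22} = 3.6274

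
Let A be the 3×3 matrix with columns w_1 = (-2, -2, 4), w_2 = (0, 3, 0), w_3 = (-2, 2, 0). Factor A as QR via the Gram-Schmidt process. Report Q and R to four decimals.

Q = [[-0.4082, -0.1826, -0.8944], [-0.4082, 0.9129, 0.0000], [0.8165, 0.3651, -0.4472]], R = [[4.8990, -1.2247, 0.0000], [0.0000, 2.7386, 2.1909], [0.0000, 0.0000, 1.7889]]

w_1 = (-2, -2, 4); ‖w_1‖ = 4.8990, so q_1 = (-0.4082, -0.4082, 0.8165).
q_1·w_2 = (-0.4082)·0 + (-0.4082)·3 + 0.8165·0 = -1.2247.
u_2 = w_2 + 1.2247·q_1 = (-0.5000, 2.5000, 1.0000).
‖u_2‖ = 2.7386, so q_2 = (-0.1826, 0.9129, 0.3651).
q_1·w_3 = (-0.4082)·(-2) + (-0.4082)·2 + 0.8165·0 = 0.0000; q_2·w_3 = (-0.1826)·(-2) + 0.9129·2 + 0.3651·0 = 2.1909.
u_3 = w_3 + 0.0000·q_1 − 2.1909·q_2 = (-1.6000, 0.0000, -0.8000).
‖u_3‖ = 1.7889, so q_3 = (-0.8944, 0.0000, -0.4472).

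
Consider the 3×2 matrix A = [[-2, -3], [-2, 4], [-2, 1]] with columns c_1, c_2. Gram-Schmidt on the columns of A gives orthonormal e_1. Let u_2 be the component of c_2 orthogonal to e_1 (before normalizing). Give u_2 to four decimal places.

u_2 = (-3.6667, 3.3333, 0.3333)

c_1 = (-2, -2, -2); ‖c_1‖ = 3.4641, so e_1 = (-0.5774, -0.5774, -0.5774).
e_1·c_2 = (-0.5774)·(-3) + (-0.5774)·4 + (-0.5774)·1 = -1.1547.
u_2 = c_2 + 1.1547·e_1 = (-3.6667, 3.3333, 0.3333).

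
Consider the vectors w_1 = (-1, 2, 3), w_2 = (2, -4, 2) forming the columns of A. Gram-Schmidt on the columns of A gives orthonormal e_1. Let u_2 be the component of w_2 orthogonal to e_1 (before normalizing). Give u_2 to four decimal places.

u_2 = (1.7143, -3.4286, 2.8571)

w_1 = (-1, 2, 3); ‖w_1‖ = 3.7417, so e_1 = (-0.2673, 0.5345, 0.8018).
e_1·w_2 = (-0.2673)·2 + 0.5345·(-4) + 0.8018·2 = -1.0690.
u_2 = w_2 + 1.0690·e_1 = (1.7143, -3.4286, 2.8571).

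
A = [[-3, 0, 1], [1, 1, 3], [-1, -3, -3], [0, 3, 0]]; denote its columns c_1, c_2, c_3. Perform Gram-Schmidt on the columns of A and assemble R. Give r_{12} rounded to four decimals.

c_1 = (-3, 1, -1, 0); ‖c_1‖ = 3.3166, so q_1 = (-0.9045, 0.3015, -0.3015, 0.0000).
r_{12} = q_1·c_2 = 1.2060.

r_{12} = 1.2060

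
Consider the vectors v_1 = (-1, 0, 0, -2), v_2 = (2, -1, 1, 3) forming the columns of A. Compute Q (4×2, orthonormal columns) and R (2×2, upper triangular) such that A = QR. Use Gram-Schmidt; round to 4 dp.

e_1 = v_1/‖v_1‖ = (-1, 0, 0, -2)/2.2361 = (-0.4472, 0.0000, 0.0000, -0.8944).
r_{12} = e_1·v_2 = -3.5777.
u_2 = v_2 + 3.5777·e_1 = (0.4000, -1.0000, 1.0000, -0.2000).
‖u_2‖ = 1.4832, so e_2 = (0.2697, -0.6742, 0.6742, -0.1348).

Q = [[-0.4472, 0.2697], [0.0000, -0.6742], [0.0000, 0.6742], [-0.8944, -0.1348]], R = [[2.2361, -3.5777], [0.0000, 1.4832]]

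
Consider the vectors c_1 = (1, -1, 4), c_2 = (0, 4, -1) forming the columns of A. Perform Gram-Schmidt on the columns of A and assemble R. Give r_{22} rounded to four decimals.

r_{22} = 3.6667

q_1 = c_1/‖c_1‖ = (1, -1, 4)/4.2426 = (0.2357, -0.2357, 0.9428).
r_{12} = q_1·c_2 = -1.8856.
u_2 = c_2 + 1.8856·q_1 = (0.4444, 3.5556, 0.7778).
r_{22} = ‖u_2‖ = 3.6667.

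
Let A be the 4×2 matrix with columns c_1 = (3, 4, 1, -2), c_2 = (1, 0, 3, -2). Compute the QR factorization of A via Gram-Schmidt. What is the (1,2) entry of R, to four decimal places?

c_1 = (3, 4, 1, -2); ‖c_1‖ = 5.4772, so q_1 = (0.5477, 0.7303, 0.1826, -0.3651).
r_{12} = q_1·c_2 = 1.8257.

r_{12} = 1.8257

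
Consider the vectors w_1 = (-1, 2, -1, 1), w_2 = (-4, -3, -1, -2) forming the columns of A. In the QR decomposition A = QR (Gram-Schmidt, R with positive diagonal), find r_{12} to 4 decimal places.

r_{12} = -1.1339

w_1 = (-1, 2, -1, 1); ‖w_1‖ = 2.6458, so e_1 = (-0.3780, 0.7559, -0.3780, 0.3780).
r_{12} = e_1·w_2 = -1.1339.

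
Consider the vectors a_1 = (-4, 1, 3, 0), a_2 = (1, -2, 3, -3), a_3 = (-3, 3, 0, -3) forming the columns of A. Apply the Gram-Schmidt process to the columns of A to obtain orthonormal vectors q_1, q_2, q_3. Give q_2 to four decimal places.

q_2 = (0.3071, -0.4444, 0.5576, -0.6303)

q_1 = a_1/‖a_1‖ = (-4, 1, 3, 0)/5.0990 = (-0.7845, 0.1961, 0.5883, 0.0000).
r_{12} = q_1·a_2 = 0.5883.
u_2 = a_2 − 0.5883·q_1 = (1.4615, -2.1154, 2.6538, -3.0000).
‖u_2‖ = 4.7596, so q_2 = (0.3071, -0.4444, 0.5576, -0.6303).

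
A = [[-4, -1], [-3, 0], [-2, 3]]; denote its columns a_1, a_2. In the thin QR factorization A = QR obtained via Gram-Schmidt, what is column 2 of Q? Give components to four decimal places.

e_1 = a_1/‖a_1‖ = (-4, -3, -2)/5.3852 = (-0.7428, -0.5571, -0.3714).
r_{12} = e_1·a_2 = -0.3714.
u_2 = a_2 + 0.3714·e_1 = (-1.2759, -0.2069, 2.8621).
‖u_2‖ = 3.1404, so e_2 = (-0.4063, -0.0659, 0.9114).

e_2 = (-0.4063, -0.0659, 0.9114)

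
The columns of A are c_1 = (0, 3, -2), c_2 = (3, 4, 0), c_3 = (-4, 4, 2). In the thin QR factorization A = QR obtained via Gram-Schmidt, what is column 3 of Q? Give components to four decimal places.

q_3 = (-0.5946, 0.4460, 0.6690)

c_1 = (0, 3, -2); ‖c_1‖ = 3.6056, so q_1 = (0.0000, 0.8321, -0.5547).
q_1·c_2 = 0.0000·3 + 0.8321·4 + (-0.5547)·0 = 3.3282.
u_2 = c_2 − 3.3282·q_1 = (3.0000, 1.2308, 1.8462).
‖u_2‖ = 3.7314, so q_2 = (0.8040, 0.3298, 0.4948).
q_1·c_3 = 0.0000·(-4) + 0.8321·4 + (-0.5547)·2 = 2.2188; q_2·c_3 = 0.8040·(-4) + 0.3298·4 + 0.4948·2 = -0.9071.
u_3 = c_3 − 2.2188·q_1 + 0.9071·q_2 = (-3.2707, 2.4530, 3.6796).
‖u_3‖ = 5.5004, so q_3 = (-0.5946, 0.4460, 0.6690).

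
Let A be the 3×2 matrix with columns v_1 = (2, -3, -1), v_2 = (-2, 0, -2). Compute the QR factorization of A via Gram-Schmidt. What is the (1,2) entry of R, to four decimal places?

r_{12} = -0.5345

v_1 = (2, -3, -1); ‖v_1‖ = 3.7417, so e_1 = (0.5345, -0.8018, -0.2673).
r_{12} = e_1·v_2 = -0.5345.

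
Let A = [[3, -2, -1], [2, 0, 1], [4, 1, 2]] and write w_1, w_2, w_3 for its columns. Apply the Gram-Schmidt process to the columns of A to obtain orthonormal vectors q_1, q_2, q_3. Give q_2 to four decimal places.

q_2 = (-0.8132, 0.0626, 0.5786)

q_1 = w_1/‖w_1‖ = (3, 2, 4)/5.3852 = (0.5571, 0.3714, 0.7428).
r_{12} = q_1·w_2 = -0.3714.
u_2 = w_2 + 0.3714·q_1 = (-1.7931, 0.1379, 1.2759).
‖u_2‖ = 2.2050, so q_2 = (-0.8132, 0.0626, 0.5786).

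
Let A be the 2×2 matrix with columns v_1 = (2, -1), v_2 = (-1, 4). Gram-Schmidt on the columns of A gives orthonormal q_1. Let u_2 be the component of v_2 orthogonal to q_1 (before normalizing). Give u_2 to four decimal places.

v_1 = (2, -1); ‖v_1‖ = 2.2361, so q_1 = (0.8944, -0.4472).
q_1·v_2 = 0.8944·(-1) + (-0.4472)·4 = -2.6833.
u_2 = v_2 + 2.6833·q_1 = (1.4000, 2.8000).

u_2 = (1.4000, 2.8000)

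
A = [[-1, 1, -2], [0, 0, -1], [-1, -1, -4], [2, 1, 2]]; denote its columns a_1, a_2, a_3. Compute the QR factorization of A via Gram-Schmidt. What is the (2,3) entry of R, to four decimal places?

a_1 = (-1, 0, -1, 2); ‖a_1‖ = 2.4495, so e_1 = (-0.4082, 0.0000, -0.4082, 0.8165).
e_1·a_2 = (-0.4082)·1 + 0.0000·0 + (-0.4082)·(-1) + 0.8165·1 = 0.8165.
u_2 = a_2 − 0.8165·e_1 = (1.3333, 0.0000, -0.6667, 0.3333).
‖u_2‖ = 1.5275, so e_2 = (0.8729, 0.0000, -0.4364, 0.2182).
r_{23} = e_2·a_3 = 0.4364.

r_{23} = 0.4364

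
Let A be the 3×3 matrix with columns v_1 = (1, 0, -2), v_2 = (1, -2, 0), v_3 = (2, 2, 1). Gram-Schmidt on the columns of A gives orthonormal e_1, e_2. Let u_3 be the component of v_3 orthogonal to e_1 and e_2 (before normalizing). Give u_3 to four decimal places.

u_3 = (2.3333, 1.1667, 1.1667)

v_1 = (1, 0, -2); ‖v_1‖ = 2.2361, so e_1 = (0.4472, 0.0000, -0.8944).
e_1·v_2 = 0.4472·1 + 0.0000·(-2) + (-0.8944)·0 = 0.4472.
u_2 = v_2 − 0.4472·e_1 = (0.8000, -2.0000, 0.4000).
‖u_2‖ = 2.1909, so e_2 = (0.3651, -0.9129, 0.1826).
e_1·v_3 = 0.4472·2 + 0.0000·2 + (-0.8944)·1 = 0.0000; e_2·v_3 = 0.3651·2 + (-0.9129)·2 + 0.1826·1 = -0.9129.
u_3 = v_3 + 0.0000·e_1 + 0.9129·e_2 = (2.3333, 1.1667, 1.1667).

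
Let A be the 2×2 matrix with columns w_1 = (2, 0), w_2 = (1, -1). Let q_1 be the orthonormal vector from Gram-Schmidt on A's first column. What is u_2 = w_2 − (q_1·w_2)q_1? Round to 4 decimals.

w_1 = (2, 0); ‖w_1‖ = 2.0000, so q_1 = (1.0000, 0.0000).
q_1·w_2 = 1.0000·1 + 0.0000·(-1) = 1.0000.
u_2 = w_2 − 1.0000·q_1 = (0.0000, -1.0000).

u_2 = (0.0000, -1.0000)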